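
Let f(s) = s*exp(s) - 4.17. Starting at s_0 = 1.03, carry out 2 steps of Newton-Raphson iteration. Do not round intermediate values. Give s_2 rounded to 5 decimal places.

1.22567

f'(s) = (s+1)*exp(s)
s_0 = 1.030000: f = -1.284902, f' = 5.686164 → s_1 = 1.030000 - (-1.284902)/(5.686164) = 1.255970
s_1 = 1.255970: f = 0.240015, f' = 7.921258 → s_2 = 1.255970 - (0.240015)/(7.921258) = 1.225670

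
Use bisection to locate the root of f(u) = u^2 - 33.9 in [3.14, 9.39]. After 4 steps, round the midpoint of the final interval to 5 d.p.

5.67906

f(3.140000) = -24.040400, f(9.390000) = 54.272100 (opposite signs)
step 1: m = 6.265000, f(m) = 5.350225 > 0 → root in [3.140000, 6.265000]
step 2: m = 4.702500, f(m) = -11.786494 < 0 → root in [4.702500, 6.265000]
step 3: m = 5.483750, f(m) = -3.828486 < 0 → root in [5.483750, 6.265000]
step 4: m = 5.874375, f(m) = 0.608282 > 0 → root in [5.483750, 5.874375]
Midpoint of [5.483750, 5.874375] = 5.679063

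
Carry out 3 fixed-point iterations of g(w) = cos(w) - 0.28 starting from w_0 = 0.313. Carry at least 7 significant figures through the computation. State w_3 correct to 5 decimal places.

w_1 = g(0.313000) = 0.671414
w_2 = g(0.671414) = 0.502943
w_3 = g(0.502943) = 0.596168

0.59617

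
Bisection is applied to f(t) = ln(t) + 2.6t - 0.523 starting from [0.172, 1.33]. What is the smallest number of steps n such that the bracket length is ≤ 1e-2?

7

Initial width b − a = 1.33 − 0.172 = 1.158000.
After n steps the width is (b−a)/2^n; need (b−a)/2^n ≤ 1e-2.
So n ≥ log₂(1.158000/1e-2) = log₂(115.8000) ≈ 6.8555.
Hence n = 7.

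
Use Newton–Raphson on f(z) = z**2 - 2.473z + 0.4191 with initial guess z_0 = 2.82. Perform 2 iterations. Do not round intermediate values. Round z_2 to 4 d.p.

Newton update: z ← z − f(z)/f'(z).
f'(z) = 2z - 2.473
z_0 = 2.820000: f = 1.397640, f' = 3.167000 → z_1 = 2.820000 - (1.397640)/(3.167000) = 2.378686
z_1 = 2.378686: f = 0.194758, f' = 2.284373 → z_2 = 2.378686 - (0.194758)/(2.284373) = 2.293430

2.2934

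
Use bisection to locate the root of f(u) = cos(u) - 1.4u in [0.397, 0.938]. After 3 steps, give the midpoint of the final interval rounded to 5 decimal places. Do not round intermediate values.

0.56606

f(0.397000) = 0.366425, f(0.938000) = -0.721798 (opposite signs)
step 1: m = 0.667500, f(m) = -0.149128 < 0 → root in [0.397000, 0.667500]
step 2: m = 0.532250, f(m) = 0.116517 > 0 → root in [0.532250, 0.667500]
step 3: m = 0.599875, f(m) = -0.014419 < 0 → root in [0.532250, 0.599875]
Midpoint of [0.532250, 0.599875] = 0.566062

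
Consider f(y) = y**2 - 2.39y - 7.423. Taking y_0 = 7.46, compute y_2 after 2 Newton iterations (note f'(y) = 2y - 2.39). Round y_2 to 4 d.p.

4.2673

Newton update: y ← y − f(y)/f'(y).
y_0 = 7.460000: f = 30.399200, f' = 12.530000 → y_1 = 7.460000 - (30.399200)/(12.530000) = 5.033887
y_1 = 5.033887: f = 5.886026, f' = 7.677773 → y_2 = 5.033887 - (5.886026)/(7.677773) = 4.267255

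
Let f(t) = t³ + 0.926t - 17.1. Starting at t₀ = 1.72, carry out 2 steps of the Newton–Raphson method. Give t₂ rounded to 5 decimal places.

Newton update: t ← t − f(t)/f'(t).
f'(t) = 3t² + 0.926
t_0 = 1.720000: f = -10.418832, f' = 9.801200 → t_1 = 1.720000 - (-10.418832)/(9.801200) = 2.783016
t_1 = 2.783016: f = 7.032026, f' = 24.161533 → t_2 = 2.783016 - (7.032026)/(24.161533) = 2.491974

2.49197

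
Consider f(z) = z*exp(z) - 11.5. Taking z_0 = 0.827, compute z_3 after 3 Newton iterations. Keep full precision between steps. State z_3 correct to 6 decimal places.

2.050709

Newton update: z ← z − f(z)/f'(z).
f'(z) = (z+1)*exp(z)
z_0 = 0.827000: f = -9.609107, f' = 4.177342 → z_1 = 0.827000 - (-9.609107)/(4.177342) = 3.127292
z_1 = 3.127292: f = 59.840142, f' = 94.152257 → z_2 = 3.127292 - (59.840142)/(94.152257) = 2.491724
z_2 = 2.491724: f = 18.605228, f' = 42.187315 → z_3 = 2.491724 - (18.605228)/(42.187315) = 2.050709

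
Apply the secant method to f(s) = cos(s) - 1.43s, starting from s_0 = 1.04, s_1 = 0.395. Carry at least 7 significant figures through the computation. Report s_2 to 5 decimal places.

f(s_0) = -0.980980, f(s_1) = 0.358147
s_2 = 0.395000 - (0.358147)·(0.395000 - 1.040000)/(0.358147 - (-0.980980)) = 0.567504; f(s_2) = 0.031715

0.56750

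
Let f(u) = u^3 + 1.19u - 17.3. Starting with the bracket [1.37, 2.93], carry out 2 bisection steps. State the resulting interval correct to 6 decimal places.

f(1.370000) = -13.098347, f(2.930000) = 11.340457 (opposite signs)
step 1: m = 2.150000, f(m) = -4.803125 < 0 → root in [2.150000, 2.930000]
step 2: m = 2.540000, f(m) = 2.109664 > 0 → root in [2.150000, 2.540000]

[2.150000, 2.540000]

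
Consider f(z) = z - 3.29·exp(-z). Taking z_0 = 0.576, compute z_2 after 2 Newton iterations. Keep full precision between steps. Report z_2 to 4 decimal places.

f'(z) = 1 + 3.29·exp(-z)
z_0 = 0.576000: f = -1.273449, f' = 2.849449 → z_1 = 0.576000 - (-1.273449)/(2.849449) = 1.022911
z_1 = 1.022911: f = -0.159999, f' = 2.182909 → z_2 = 1.022911 - (-0.159999)/(2.182909) = 1.096207

1.0962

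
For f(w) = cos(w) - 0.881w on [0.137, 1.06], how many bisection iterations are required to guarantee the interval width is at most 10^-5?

17

Initial width b − a = 1.06 − 0.137 = 0.923000.
After n steps the width is (b−a)/2^n; need (b−a)/2^n ≤ 10^-5.
So n ≥ log₂(0.923000/10^-5) = log₂(92300.0000) ≈ 16.4940.
Hence n = 17.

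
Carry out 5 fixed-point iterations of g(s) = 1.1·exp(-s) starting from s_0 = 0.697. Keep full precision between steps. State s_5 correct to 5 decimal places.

0.59504

s_1 = g(0.697000) = 0.547885
s_2 = g(0.547885) = 0.635988
s_3 = g(0.635988) = 0.582353
s_4 = g(0.582353) = 0.614441
s_5 = g(0.614441) = 0.595038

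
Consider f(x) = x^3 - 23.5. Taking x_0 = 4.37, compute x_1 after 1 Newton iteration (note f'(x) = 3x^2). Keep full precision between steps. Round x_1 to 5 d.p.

x_0 = 4.370000: f = 59.953453, f' = 57.290700 → x_1 = 4.370000 - (59.953453)/(57.290700) = 3.323522

3.32352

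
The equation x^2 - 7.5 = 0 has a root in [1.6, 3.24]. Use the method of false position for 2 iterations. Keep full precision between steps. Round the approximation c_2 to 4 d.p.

2.7285

f(1.600000) = -4.940000, f(3.240000) = 2.997600
step 1: c = 2.620661, f(c) = -0.632135 < 0 → new bracket [2.620661, 3.240000]
step 2: c = 2.728522, f(c) = -0.055168 < 0 → new bracket [2.728522, 3.240000]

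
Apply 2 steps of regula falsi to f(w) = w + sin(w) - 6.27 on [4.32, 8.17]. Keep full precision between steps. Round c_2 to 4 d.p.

False-position update: c = (a·f(b) − b·f(a))/(f(b) − f(a)); replace the endpoint whose sign matches f(c).
f(4.320000) = -2.873998, f(8.170000) = 2.850480
step 1: c = 6.252908, f(c) = -0.047364 < 0 → new bracket [6.252908, 8.170000]
step 2: c = 6.284242, f(c) = 0.015299 > 0 → new bracket [6.252908, 6.284242]

6.2842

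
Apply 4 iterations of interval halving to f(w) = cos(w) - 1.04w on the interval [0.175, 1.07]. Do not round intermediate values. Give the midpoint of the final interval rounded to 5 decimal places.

f(0.175000) = 0.802727, f(1.070000) = -0.632676 (opposite signs)
step 1: m = 0.622500, f(m) = 0.165023 > 0 → root in [0.622500, 1.070000]
step 2: m = 0.846250, f(m) = -0.217304 < 0 → root in [0.622500, 0.846250]
step 3: m = 0.734375, f(m) = -0.021500 < 0 → root in [0.622500, 0.734375]
step 4: m = 0.678438, f(m) = 0.072979 > 0 → root in [0.678438, 0.734375]
Midpoint of [0.678438, 0.734375] = 0.706406

0.70641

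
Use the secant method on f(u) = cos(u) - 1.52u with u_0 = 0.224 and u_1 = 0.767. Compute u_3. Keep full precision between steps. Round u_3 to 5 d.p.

f(u_0) = 0.634537, f(u_1) = -0.445844
u_2 = 0.767000 - (-0.445844)·(0.767000 - 0.224000)/(-0.445844 - (0.634537)) = 0.542918; f(u_2) = 0.030968
u_3 = 0.542918 - (0.030968)·(0.542918 - 0.767000)/(0.030968 - (-0.445844)) = 0.557472; f(u_3) = 0.001237

0.55747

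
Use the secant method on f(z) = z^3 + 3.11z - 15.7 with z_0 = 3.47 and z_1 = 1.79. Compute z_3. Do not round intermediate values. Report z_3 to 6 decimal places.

2.110638

f(z_0) = 36.873623, f(z_1) = -4.397761
z_2 = 1.790000 - (-4.397761)·(1.790000 - 3.470000)/(-4.397761 - (36.873623)) = 1.969016; f(z_2) = -1.942438
z_3 = 1.969016 - (-1.942438)·(1.969016 - 1.790000)/(-1.942438 - (-4.397761)) = 2.110638; f(z_3) = 0.266537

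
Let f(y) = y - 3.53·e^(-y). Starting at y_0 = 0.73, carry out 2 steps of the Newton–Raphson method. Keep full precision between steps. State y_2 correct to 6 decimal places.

Newton update: y ← y − f(y)/f'(y).
f'(y) = 1 + 3.53·e^(-y)
y_0 = 0.730000: f = -0.971139, f' = 2.701139 → y_1 = 0.730000 - (-0.971139)/(2.701139) = 1.089529
y_1 = 1.089529: f = -0.097874, f' = 2.187403 → y_2 = 1.089529 - (-0.097874)/(2.187403) = 1.134274

1.134274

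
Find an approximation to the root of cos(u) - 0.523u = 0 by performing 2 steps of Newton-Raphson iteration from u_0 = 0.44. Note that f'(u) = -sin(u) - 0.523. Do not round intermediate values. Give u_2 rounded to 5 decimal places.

1.01564

u_0 = 0.440000: f = 0.674632, f' = -0.948939 → u_1 = 0.440000 - (0.674632)/(-0.948939) = 1.150932
u_1 = 1.150932: f = -0.194301, f' = -1.436144 → u_2 = 1.150932 - (-0.194301)/(-1.436144) = 1.015639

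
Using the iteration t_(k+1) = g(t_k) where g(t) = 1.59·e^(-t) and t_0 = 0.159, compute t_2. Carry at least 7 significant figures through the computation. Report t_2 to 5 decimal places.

0.40962

t_1 = g(0.159000) = 1.356264
t_2 = g(1.356264) = 0.409618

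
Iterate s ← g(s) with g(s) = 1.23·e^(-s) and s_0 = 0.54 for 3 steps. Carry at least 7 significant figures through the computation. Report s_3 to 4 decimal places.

0.6746

s_1 = g(0.540000) = 0.716780
s_2 = g(0.716780) = 0.600636
s_3 = g(0.600636) = 0.674609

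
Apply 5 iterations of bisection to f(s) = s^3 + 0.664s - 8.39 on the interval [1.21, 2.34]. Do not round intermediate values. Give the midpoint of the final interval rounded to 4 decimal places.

f(1.210000) = -5.814999, f(2.340000) = 5.976664 (opposite signs)
step 1: m = 1.775000, f(m) = -1.619041 < 0 → root in [1.775000, 2.340000]
step 2: m = 2.057500, f(m) = 1.686208 > 0 → root in [1.775000, 2.057500]
step 3: m = 1.916250, f(m) = -0.081113 < 0 → root in [1.916250, 2.057500]
step 4: m = 1.986875, f(m) = 0.772816 > 0 → root in [1.916250, 1.986875]
step 5: m = 1.951563, f(m) = 0.338551 > 0 → root in [1.916250, 1.951563]
Midpoint of [1.916250, 1.951563] = 1.933906

1.9339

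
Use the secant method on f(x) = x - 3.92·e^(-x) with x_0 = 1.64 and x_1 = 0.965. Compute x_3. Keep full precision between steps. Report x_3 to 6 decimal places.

1.192851

f(x_0) = 0.879598, f(x_1) = -0.528454
x_2 = 0.965000 - (-0.528454)·(0.965000 - 1.640000)/(-0.528454 - (0.879598)) = 1.218333; f(x_2) = 0.059101
x_3 = 1.218333 - (0.059101)·(1.218333 - 0.965000)/(0.059101 - (-0.528454)) = 1.192851; f(x_3) = 0.003699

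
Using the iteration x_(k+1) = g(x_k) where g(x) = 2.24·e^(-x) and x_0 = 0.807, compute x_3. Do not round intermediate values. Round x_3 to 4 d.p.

0.9822

x_1 = g(0.807000) = 0.999476
x_2 = g(0.999476) = 0.824482
x_3 = g(0.824482) = 0.982155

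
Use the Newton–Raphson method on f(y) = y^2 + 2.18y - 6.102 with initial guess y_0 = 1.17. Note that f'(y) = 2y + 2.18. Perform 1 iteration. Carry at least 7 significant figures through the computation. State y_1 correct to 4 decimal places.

Newton update: y ← y − f(y)/f'(y).
y_0 = 1.170000: f = -2.182500, f' = 4.520000 → y_1 = 1.170000 - (-2.182500)/(4.520000) = 1.652854

1.6529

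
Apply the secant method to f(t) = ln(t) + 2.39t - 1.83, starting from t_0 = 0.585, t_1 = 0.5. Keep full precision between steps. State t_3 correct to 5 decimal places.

f(t_0) = -0.967993, f(t_1) = -1.328147
t_2 = 0.500000 - (-1.328147)·(0.500000 - 0.585000)/(-1.328147 - (-0.967993)) = 0.813456; f(t_2) = -0.092302
t_3 = 0.813456 - (-0.092302)·(0.813456 - 0.500000)/(-0.092302 - (-1.328147)) = 0.836868; f(t_3) = -0.007976

0.83687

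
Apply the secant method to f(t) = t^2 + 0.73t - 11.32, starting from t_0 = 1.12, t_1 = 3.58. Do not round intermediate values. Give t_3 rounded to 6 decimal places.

3.003843

f(t_0) = -9.248000, f(t_1) = 4.109800
t_2 = 3.580000 - (4.109800)·(3.580000 - 1.120000)/(4.109800 - (-9.248000)) = 2.823131; f(t_2) = -1.289047
t_3 = 2.823131 - (-1.289047)·(2.823131 - 3.580000)/(-1.289047 - (4.109800)) = 3.003843; f(t_3) = -0.104119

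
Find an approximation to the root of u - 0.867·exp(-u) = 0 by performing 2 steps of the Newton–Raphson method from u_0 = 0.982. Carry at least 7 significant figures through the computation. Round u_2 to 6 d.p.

f'(u) = 1 + 0.867·exp(-u)
u_0 = 0.982000: f = 0.657255, f' = 1.324745 → u_1 = 0.982000 - (0.657255)/(1.324745) = 0.485863
u_1 = 0.485863: f = -0.047487, f' = 1.533349 → u_2 = 0.485863 - (-0.047487)/(1.533349) = 0.516832

0.516832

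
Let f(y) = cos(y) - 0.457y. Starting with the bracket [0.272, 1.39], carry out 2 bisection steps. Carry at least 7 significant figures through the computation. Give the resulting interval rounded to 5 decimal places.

[0.83100, 1.11050]

f(0.272000) = 0.838932, f(1.390000) = -0.455417 (opposite signs)
step 1: m = 0.831000, f(m) = 0.294370 > 0 → root in [0.831000, 1.390000]
step 2: m = 1.110500, f(m) = -0.063285 < 0 → root in [0.831000, 1.110500]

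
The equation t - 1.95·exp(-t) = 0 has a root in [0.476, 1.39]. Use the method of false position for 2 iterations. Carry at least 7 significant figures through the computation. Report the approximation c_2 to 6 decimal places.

f(0.476000) = -0.735464, f(1.390000) = 0.904303
step 1: c = 0.885945, f(c) = 0.081912 > 0 → new bracket [0.476000, 0.885945]
step 2: c = 0.844863, f(c) = 0.007111 > 0 → new bracket [0.476000, 0.844863]

0.844863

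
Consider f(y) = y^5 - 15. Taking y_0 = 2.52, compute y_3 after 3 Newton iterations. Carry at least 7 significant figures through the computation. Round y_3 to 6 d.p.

1.731372

f'(y) = 5y^4
y_0 = 2.520000: f = 86.625502, f' = 201.637901 → y_1 = 2.520000 - (86.625502)/(201.637901) = 2.090391
y_1 = 2.090391: f = 24.915117, f' = 95.472859 → y_2 = 2.090391 - (24.915117)/(95.472859) = 1.829425
y_2 = 1.829425: f = 5.491486, f' = 56.005253 → y_3 = 1.829425 - (5.491486)/(56.005253) = 1.731372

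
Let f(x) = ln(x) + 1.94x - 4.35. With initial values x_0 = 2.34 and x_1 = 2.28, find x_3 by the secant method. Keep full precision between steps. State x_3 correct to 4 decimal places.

f(x_0) = 1.039751, f(x_1) = 0.897375
x_2 = 2.280000 - (0.897375)·(2.280000 - 2.340000)/(0.897375 - (1.039751)) = 1.901827; f(x_2) = -0.017640
x_3 = 1.901827 - (-0.017640)·(1.901827 - 2.280000)/(-0.017640 - (0.897375)) = 1.909118; f(x_3) = 0.000330

1.9091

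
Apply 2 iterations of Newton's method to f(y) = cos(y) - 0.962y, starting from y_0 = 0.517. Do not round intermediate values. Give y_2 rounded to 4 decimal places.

0.7562

f'(y) = -sin(y) - 0.962
y_0 = 0.517000: f = 0.371952, f' = -1.456274 → y_1 = 0.517000 - (0.371952)/(-1.456274) = 0.772413
y_1 = 0.772413: f = -0.026833, f' = -1.659866 → y_2 = 0.772413 - (-0.026833)/(-1.659866) = 0.756248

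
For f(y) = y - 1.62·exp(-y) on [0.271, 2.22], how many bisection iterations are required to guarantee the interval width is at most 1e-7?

25

Initial width b − a = 2.22 − 0.271 = 1.949000.
After n steps the width is (b−a)/2^n; need (b−a)/2^n ≤ 1e-7.
So n ≥ log₂(1.949000/1e-7) = log₂(19490000.0000) ≈ 24.2162.
Hence n = 25.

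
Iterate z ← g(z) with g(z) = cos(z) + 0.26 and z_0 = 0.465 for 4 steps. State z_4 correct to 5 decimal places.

z_1 = g(0.465000) = 1.153822
z_2 = g(1.153822) = 0.664996
z_3 = g(0.664996) = 1.046919
z_4 = g(1.046919) = 0.760241

0.76024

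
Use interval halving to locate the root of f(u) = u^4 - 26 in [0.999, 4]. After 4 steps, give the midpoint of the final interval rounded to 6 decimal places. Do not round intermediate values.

2.218156

f(0.999000) = -25.003994, f(4.000000) = 230.000000 (opposite signs)
step 1: m = 2.499500, f(m) = 13.031259 > 0 → root in [0.999000, 2.499500]
step 2: m = 1.749250, f(m) = -16.637162 < 0 → root in [1.749250, 2.499500]
step 3: m = 2.124375, f(m) = -5.633110 < 0 → root in [2.124375, 2.499500]
step 4: m = 2.311937, f(m) = 2.569613 > 0 → root in [2.124375, 2.311937]
Midpoint of [2.124375, 2.311937] = 2.218156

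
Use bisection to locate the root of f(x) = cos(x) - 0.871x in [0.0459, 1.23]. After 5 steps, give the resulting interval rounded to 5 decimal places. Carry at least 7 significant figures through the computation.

[0.78596, 0.82297]

f(0.045900) = 0.958968, f(1.230000) = -0.737092 (opposite signs)
step 1: m = 0.637950, f(m) = 0.247664 > 0 → root in [0.637950, 1.230000]
step 2: m = 0.933975, f(m) = -0.218849 < 0 → root in [0.637950, 0.933975]
step 3: m = 0.785963, f(m) = 0.022134 > 0 → root in [0.785963, 0.933975]
step 4: m = 0.859969, f(m) = -0.096572 < 0 → root in [0.785963, 0.859969]
step 5: m = 0.822966, f(m) = -0.036753 < 0 → root in [0.785963, 0.822966]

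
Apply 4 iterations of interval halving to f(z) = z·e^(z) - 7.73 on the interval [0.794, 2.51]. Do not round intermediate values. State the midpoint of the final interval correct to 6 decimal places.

f(0.794000) = -5.973491, f(2.510000) = 23.155374 (opposite signs)
step 1: m = 1.652000, f(m) = 0.889152 > 0 → root in [0.794000, 1.652000]
step 2: m = 1.223000, f(m) = -3.575023 < 0 → root in [1.223000, 1.652000]
step 3: m = 1.437500, f(m) = -1.677899 < 0 → root in [1.437500, 1.652000]
step 4: m = 1.544750, f(m) = -0.490066 < 0 → root in [1.544750, 1.652000]
Midpoint of [1.544750, 1.652000] = 1.598375

1.598375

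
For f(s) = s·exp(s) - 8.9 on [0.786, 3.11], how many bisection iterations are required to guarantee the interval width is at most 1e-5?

18

Initial width b − a = 3.11 − 0.786 = 2.324000.
After n steps the width is (b−a)/2^n; need (b−a)/2^n ≤ 1e-5.
So n ≥ log₂(2.324000/1e-5) = log₂(232400.0000) ≈ 17.8263.
Hence n = 18.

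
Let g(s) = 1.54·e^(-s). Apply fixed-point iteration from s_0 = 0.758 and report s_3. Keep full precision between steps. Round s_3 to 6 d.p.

0.728636

s_1 = g(0.758000) = 0.721648
s_2 = g(0.721648) = 0.748364
s_3 = g(0.748364) = 0.728636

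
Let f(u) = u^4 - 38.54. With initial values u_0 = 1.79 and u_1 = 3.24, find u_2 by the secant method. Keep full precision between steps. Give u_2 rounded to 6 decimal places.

f(u_0) = -28.273743, f(u_1) = 71.659606
u_2 = 3.240000 - (71.659606)·(3.240000 - 1.790000)/(71.659606 - (-28.273743)) = 2.200243; f(u_2) = -15.104061

2.200243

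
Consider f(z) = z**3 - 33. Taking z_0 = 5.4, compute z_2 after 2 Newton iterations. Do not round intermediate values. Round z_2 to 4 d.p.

3.3469

Newton update: z ← z − f(z)/f'(z).
f'(z) = 3z**2
z_0 = 5.400000: f = 124.464000, f' = 87.480000 → z_1 = 5.400000 - (124.464000)/(87.480000) = 3.977229
z_1 = 3.977229: f = 29.913206, f' = 47.455053 → z_2 = 3.977229 - (29.913206)/(47.455053) = 3.346881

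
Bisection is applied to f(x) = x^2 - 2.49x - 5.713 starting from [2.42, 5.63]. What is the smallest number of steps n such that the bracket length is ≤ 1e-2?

Initial width b − a = 5.63 − 2.42 = 3.210000.
After n steps the width is (b−a)/2^n; need (b−a)/2^n ≤ 1e-2.
So n ≥ log₂(3.210000/1e-2) = log₂(321.0000) ≈ 8.3264.
Hence n = 9.

9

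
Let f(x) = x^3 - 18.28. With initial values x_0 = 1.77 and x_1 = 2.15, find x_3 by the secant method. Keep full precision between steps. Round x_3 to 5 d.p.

2.58806

Secant update: x_(k+1) = x_k − f(x_k)·(x_k − x_(k-1))/(f(x_k) − f(x_(k-1))).
f(x_0) = -12.734767, f(x_1) = -8.341625
x_2 = 2.150000 - (-8.341625)·(2.150000 - 1.770000)/(-8.341625 - (-12.734767)) = 2.871538; f(x_2) = 5.397921
x_3 = 2.871538 - (5.397921)·(2.871538 - 2.150000)/(5.397921 - (-8.341625)) = 2.588064; f(x_3) = -0.944958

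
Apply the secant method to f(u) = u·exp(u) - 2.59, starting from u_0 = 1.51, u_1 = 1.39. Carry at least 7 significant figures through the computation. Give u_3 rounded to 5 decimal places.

1.00998

f(u_0) = 4.245363, f(u_1) = 2.990642
u_2 = 1.390000 - (2.990642)·(1.390000 - 1.510000)/(2.990642 - (4.245363)) = 1.103979; f(u_2) = 0.739758
u_3 = 1.103979 - (0.739758)·(1.103979 - 1.390000)/(0.739758 - (2.990642)) = 1.009977; f(u_3) = 0.182932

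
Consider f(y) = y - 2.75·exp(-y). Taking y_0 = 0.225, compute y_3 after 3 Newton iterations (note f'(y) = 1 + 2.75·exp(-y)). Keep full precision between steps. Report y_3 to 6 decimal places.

1.005797

y_0 = 0.225000: f = -1.970920, f' = 3.195920 → y_1 = 0.225000 - (-1.970920)/(3.195920) = 0.841699
y_1 = 0.841699: f = -0.343490, f' = 2.185189 → y_2 = 0.841699 - (-0.343490)/(2.185189) = 0.998889
y_2 = 0.998889: f = -0.013904, f' = 2.012793 → y_3 = 0.998889 - (-0.013904)/(2.012793) = 1.005797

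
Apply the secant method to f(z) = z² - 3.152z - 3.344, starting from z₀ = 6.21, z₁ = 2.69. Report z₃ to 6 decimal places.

f(z_0) = 15.646180, f(z_1) = -4.586780
z_2 = 2.690000 - (-4.586780)·(2.690000 - 6.210000)/(-4.586780 - (15.646180)) = 3.487978; f(z_2) = -2.172114
z_3 = 3.487978 - (-2.172114)·(3.487978 - 2.690000)/(-2.172114 - (-4.586780)) = 4.205801; f(z_3) = 1.088075

4.205801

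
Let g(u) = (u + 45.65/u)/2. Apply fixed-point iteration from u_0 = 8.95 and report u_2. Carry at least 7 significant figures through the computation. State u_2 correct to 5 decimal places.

6.76162

u_1 = g(8.950000) = 7.025279
u_2 = g(7.025279) = 6.761621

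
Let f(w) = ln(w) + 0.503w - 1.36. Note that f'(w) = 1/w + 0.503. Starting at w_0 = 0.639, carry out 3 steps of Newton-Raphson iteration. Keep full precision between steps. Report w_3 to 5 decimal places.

1.67645

Newton update: w ← w − f(w)/f'(w).
w_0 = 0.639000: f = -1.486434, f' = 2.067945 → w_1 = 0.639000 - (-1.486434)/(2.067945) = 1.357797
w_1 = 1.357797: f = -0.371164, f' = 1.239487 → w_2 = 1.357797 - (-0.371164)/(1.239487) = 1.657247
w_2 = 1.657247: f = -0.021247, f' = 1.106410 → w_3 = 1.657247 - (-0.021247)/(1.106410) = 1.676451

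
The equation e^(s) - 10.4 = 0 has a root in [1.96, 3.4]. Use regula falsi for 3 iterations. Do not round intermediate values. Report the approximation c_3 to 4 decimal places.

f(1.960000) = -3.300673, f(3.400000) = 19.564100
step 1: c = 2.167873, f(c) = -1.660325 < 0 → new bracket [2.167873, 3.400000]
step 2: c = 2.264259, f(c) = -0.776012 < 0 → new bracket [2.264259, 3.400000]
step 3: c = 2.307589, f(c) = -0.349832 < 0 → new bracket [2.307589, 3.400000]

2.3076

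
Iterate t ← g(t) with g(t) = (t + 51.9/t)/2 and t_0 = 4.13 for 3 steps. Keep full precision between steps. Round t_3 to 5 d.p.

t_1 = g(4.130000) = 8.348293
t_2 = g(8.348293) = 7.282566
t_3 = g(7.282566) = 7.204587

7.20459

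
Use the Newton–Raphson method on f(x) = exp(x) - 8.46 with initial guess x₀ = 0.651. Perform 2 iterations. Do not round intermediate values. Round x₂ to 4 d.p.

3.2086

f'(x) = exp(x)
x_0 = 0.651000: f = -6.542543, f' = 1.917457 → x_1 = 0.651000 - (-6.542543)/(1.917457) = 4.063093
x_1 = 4.063093: f = 49.693902, f' = 58.153902 → x_2 = 4.063093 - (49.693902)/(58.153902) = 3.208569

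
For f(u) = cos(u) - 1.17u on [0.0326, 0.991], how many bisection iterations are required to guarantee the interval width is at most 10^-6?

20

Initial width b − a = 0.991 − 0.0326 = 0.958400.
After n steps the width is (b−a)/2^n; need (b−a)/2^n ≤ 10^-6.
So n ≥ log₂(0.958400/10^-6) = log₂(958400.0000) ≈ 19.8703.
Hence n = 20.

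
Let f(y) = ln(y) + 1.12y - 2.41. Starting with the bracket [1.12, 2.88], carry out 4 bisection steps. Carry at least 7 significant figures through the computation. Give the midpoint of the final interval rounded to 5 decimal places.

f(1.120000) = -1.042271, f(2.880000) = 1.873390 (opposite signs)
step 1: m = 2.000000, f(m) = 0.523147 > 0 → root in [1.120000, 2.000000]
step 2: m = 1.560000, f(m) = -0.218114 < 0 → root in [1.560000, 2.000000]
step 3: m = 1.780000, f(m) = 0.160213 > 0 → root in [1.560000, 1.780000]
step 4: m = 1.670000, f(m) = -0.026776 < 0 → root in [1.670000, 1.780000]
Midpoint of [1.670000, 1.780000] = 1.725000

1.72500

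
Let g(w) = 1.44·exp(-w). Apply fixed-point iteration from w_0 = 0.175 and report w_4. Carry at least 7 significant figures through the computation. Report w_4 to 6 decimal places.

w_1 = g(0.175000) = 1.208818
w_2 = g(1.208818) = 0.429912
w_3 = g(0.429912) = 0.936816
w_4 = g(0.936816) = 0.564298

0.564298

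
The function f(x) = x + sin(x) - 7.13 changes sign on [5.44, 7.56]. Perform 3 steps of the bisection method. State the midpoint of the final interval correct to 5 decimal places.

f(5.440000) = -2.436765, f(7.560000) = 1.387098 (opposite signs)
step 1: m = 6.500000, f(m) = -0.414880 < 0 → root in [6.500000, 7.560000]
step 2: m = 7.030000, f(m) = 0.579305 > 0 → root in [6.500000, 7.030000]
step 3: m = 6.765000, f(m) = 0.098388 > 0 → root in [6.500000, 6.765000]
Midpoint of [6.500000, 6.765000] = 6.632500

6.63250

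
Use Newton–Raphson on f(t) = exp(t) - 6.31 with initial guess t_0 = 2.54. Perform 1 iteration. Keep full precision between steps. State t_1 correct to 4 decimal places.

Newton update: t ← t − f(t)/f'(t).
f'(t) = exp(t)
t_0 = 2.540000: f = 6.369671, f' = 12.679671 → t_1 = 2.540000 - (6.369671)/(12.679671) = 2.037647

2.0376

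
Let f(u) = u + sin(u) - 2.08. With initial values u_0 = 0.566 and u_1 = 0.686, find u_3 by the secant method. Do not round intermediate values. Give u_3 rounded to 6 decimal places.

Secant update: u_(k+1) = u_k − f(u_k)·(u_k − u_(k-1))/(f(u_k) − f(u_(k-1))).
f(u_0) = -0.977740, f(u_1) = -0.760553
u_2 = 0.686000 - (-0.760553)·(0.686000 - 0.566000)/(-0.760553 - (-0.977740)) = 1.106220; f(u_2) = -0.079768
u_3 = 1.106220 - (-0.079768)·(1.106220 - 0.686000)/(-0.079768 - (-0.760553)) = 1.155458; f(u_3) = -0.009562

1.155458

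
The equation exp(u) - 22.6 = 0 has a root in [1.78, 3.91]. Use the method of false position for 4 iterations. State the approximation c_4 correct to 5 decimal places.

3.09417

f(1.780000) = -16.670144, f(3.910000) = 27.298952
step 1: c = 2.587554, f(c) = -9.302797 < 0 → new bracket [2.587554, 3.910000]
step 2: c = 2.923670, f(c) = -3.990538 < 0 → new bracket [2.923670, 3.910000]
step 3: c = 3.049463, f(c) = -1.495996 < 0 → new bracket [3.049463, 3.910000]
step 4: c = 3.094171, f(c) = -0.531072 < 0 → new bracket [3.094171, 3.910000]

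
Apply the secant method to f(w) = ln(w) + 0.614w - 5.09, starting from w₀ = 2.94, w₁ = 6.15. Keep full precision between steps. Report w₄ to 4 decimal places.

f(w_0) = -2.206430, f(w_1) = 0.502552
w_2 = 6.150000 - (0.502552)·(6.150000 - 2.940000)/(0.502552 - (-2.206430)) = 5.554503; f(w_2) = 0.035073
w_3 = 5.554503 - (0.035073)·(5.554503 - 6.150000)/(0.035073 - (0.502552)) = 5.509824; f(w_3) = -0.000435
w_4 = 5.509824 - (-0.000435)·(5.509824 - 5.554503)/(-0.000435 - (0.035073)) = 5.510372; f(w_4) = 0.000000

5.5104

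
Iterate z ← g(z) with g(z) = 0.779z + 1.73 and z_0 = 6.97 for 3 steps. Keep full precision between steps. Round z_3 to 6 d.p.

7.422427

z_1 = g(6.970000) = 7.159630
z_2 = g(7.159630) = 7.307352
z_3 = g(7.307352) = 7.422427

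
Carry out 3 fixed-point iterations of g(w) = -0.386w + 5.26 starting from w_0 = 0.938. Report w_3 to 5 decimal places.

3.95941

w_1 = g(0.938000) = 4.897932
w_2 = g(4.897932) = 3.369398
w_3 = g(3.369398) = 3.959412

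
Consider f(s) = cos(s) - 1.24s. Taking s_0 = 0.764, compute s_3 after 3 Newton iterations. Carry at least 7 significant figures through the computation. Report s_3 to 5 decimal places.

f'(s) = -sin(s) - 1.24
s_0 = 0.764000: f = -0.225285, f' = -1.931815 → s_1 = 0.764000 - (-0.225285)/(-1.931815) = 0.647381
s_1 = 0.647381: f = -0.005087, f' = -1.843100 → s_2 = 0.647381 - (-0.005087)/(-1.843100) = 0.644621
s_2 = 0.644621: f = -0.000003, f' = -1.840896 → s_3 = 0.644621 - (-0.000003)/(-1.840896) = 0.644620

0.64462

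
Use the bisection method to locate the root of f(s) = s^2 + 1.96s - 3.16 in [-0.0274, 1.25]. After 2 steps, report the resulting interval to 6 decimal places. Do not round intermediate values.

[0.930650, 1.250000]

f(-0.027400) = -3.212953, f(1.250000) = 0.852500 (opposite signs)
step 1: m = 0.611300, f(m) = -1.588164 < 0 → root in [0.611300, 1.250000]
step 2: m = 0.930650, f(m) = -0.469817 < 0 → root in [0.930650, 1.250000]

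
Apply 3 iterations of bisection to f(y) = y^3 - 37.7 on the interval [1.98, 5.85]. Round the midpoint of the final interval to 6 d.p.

3.189375

f(1.980000) = -29.937608, f(5.850000) = 162.501625 (opposite signs)
step 1: m = 3.915000, f(m) = 22.306086 > 0 → root in [1.980000, 3.915000]
step 2: m = 2.947500, f(m) = -12.092838 < 0 → root in [2.947500, 3.915000]
step 3: m = 3.431250, f(m) = 2.697741 > 0 → root in [2.947500, 3.431250]
Midpoint of [2.947500, 3.431250] = 3.189375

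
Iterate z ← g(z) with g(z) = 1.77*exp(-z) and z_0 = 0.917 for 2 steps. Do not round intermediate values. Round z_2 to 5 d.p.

z_1 = g(0.917000) = 0.707498
z_2 = g(0.707498) = 0.872390

0.87239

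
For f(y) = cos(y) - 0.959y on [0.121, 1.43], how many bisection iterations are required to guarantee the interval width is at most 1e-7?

24

Initial width b − a = 1.43 − 0.121 = 1.309000.
After n steps the width is (b−a)/2^n; need (b−a)/2^n ≤ 1e-7.
So n ≥ log₂(1.309000/1e-7) = log₂(13090000.0000) ≈ 23.6420.
Hence n = 24.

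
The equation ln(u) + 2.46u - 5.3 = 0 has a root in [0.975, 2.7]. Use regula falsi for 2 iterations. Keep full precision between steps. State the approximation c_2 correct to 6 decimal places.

False-position update: c = (a·f(b) − b·f(a))/(f(b) − f(a)); replace the endpoint whose sign matches f(c).
f(0.975000) = -2.926818, f(2.700000) = 2.335252
step 1: c = 1.934463, f(c) = 0.118609 > 0 → new bracket [0.975000, 1.934463]
step 2: c = 1.897095, f(c) = 0.007178 > 0 → new bracket [0.975000, 1.897095]

1.897095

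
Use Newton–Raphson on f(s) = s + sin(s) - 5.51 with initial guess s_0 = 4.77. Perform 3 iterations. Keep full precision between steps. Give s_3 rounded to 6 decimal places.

Newton update: s ← s − f(s)/f'(s).
f'(s) = 1 + cos(s)
s_0 = 4.770000: f = -1.738341, f' = 1.057579 → s_1 = 4.770000 - (-1.738341)/(1.057579) = 6.413698
s_1 = 6.413698: f = 1.033841, f' = 1.991495 → s_2 = 6.413698 - (1.033841)/(1.991495) = 5.894570
s_2 = 5.894570: f = 0.005663, f' = 1.925435 → s_3 = 5.894570 - (0.005663)/(1.925435) = 5.891629

5.891629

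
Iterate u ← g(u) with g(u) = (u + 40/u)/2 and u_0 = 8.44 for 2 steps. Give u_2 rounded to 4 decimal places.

6.3299

u_1 = g(8.440000) = 6.589668
u_2 = g(6.589668) = 6.329888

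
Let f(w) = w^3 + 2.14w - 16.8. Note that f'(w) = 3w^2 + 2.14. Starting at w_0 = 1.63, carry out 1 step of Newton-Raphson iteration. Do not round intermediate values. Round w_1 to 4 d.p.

w_0 = 1.630000: f = -8.981053, f' = 10.110700 → w_1 = 1.630000 - (-8.981053)/(10.110700) = 2.518272

2.5183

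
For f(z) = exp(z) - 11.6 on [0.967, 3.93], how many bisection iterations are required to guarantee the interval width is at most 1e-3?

Initial width b − a = 3.93 − 0.967 = 2.963000.
After n steps the width is (b−a)/2^n; need (b−a)/2^n ≤ 1e-3.
So n ≥ log₂(2.963000/1e-3) = log₂(2963.0000) ≈ 11.5328.
Hence n = 12.

12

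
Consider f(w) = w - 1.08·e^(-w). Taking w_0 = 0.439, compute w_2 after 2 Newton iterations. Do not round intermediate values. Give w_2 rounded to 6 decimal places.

f'(w) = 1 + 1.08·e^(-w)
w_0 = 0.439000: f = -0.257255, f' = 1.696255 → w_1 = 0.439000 - (-0.257255)/(1.696255) = 0.590661
w_1 = 0.590661: f = -0.007617, f' = 1.598278 → w_2 = 0.590661 - (-0.007617)/(1.598278) = 0.595427

0.595427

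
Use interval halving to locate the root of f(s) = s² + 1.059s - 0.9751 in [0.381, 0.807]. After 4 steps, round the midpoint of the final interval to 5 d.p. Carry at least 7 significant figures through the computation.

0.58069

f(0.381000) = -0.426460, f(0.807000) = 0.530762 (opposite signs)
step 1: m = 0.594000, f(m) = 0.006782 > 0 → root in [0.381000, 0.594000]
step 2: m = 0.487500, f(m) = -0.221181 < 0 → root in [0.487500, 0.594000]
step 3: m = 0.540750, f(m) = -0.110035 < 0 → root in [0.540750, 0.594000]
step 4: m = 0.567375, f(m) = -0.052335 < 0 → root in [0.567375, 0.594000]
Midpoint of [0.567375, 0.594000] = 0.580688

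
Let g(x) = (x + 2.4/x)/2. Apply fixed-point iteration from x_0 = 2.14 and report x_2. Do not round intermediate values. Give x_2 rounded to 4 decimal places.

x_1 = g(2.140000) = 1.630748
x_2 = g(1.630748) = 1.551233

1.5512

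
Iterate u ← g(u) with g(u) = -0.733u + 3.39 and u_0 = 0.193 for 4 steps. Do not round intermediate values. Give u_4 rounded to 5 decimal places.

u_1 = g(0.193000) = 3.248531
u_2 = g(3.248531) = 1.008827
u_3 = g(1.008827) = 2.650530
u_4 = g(2.650530) = 1.447162

1.44716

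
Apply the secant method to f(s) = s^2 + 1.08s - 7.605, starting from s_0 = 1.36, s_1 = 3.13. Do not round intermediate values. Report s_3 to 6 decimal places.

2.251031

Secant update: s_(k+1) = s_k − f(s_k)·(s_k − s_(k-1))/(f(s_k) − f(s_(k-1))).
f(s_0) = -4.286600, f(s_1) = 5.572300
s_2 = 3.130000 - (5.572300)·(3.130000 - 1.360000)/(5.572300 - (-4.286600)) = 2.129587; f(s_2) = -0.769905
s_3 = 2.129587 - (-0.769905)·(2.129587 - 3.130000)/(-0.769905 - (5.572300)) = 2.251031; f(s_3) = -0.106746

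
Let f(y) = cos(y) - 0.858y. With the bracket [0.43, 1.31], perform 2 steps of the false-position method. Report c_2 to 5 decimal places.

0.80331

False-position update: c = (a·f(b) − b·f(a))/(f(b) − f(a)); replace the endpoint whose sign matches f(c).
f(0.430000) = 0.540026, f(1.310000) = -0.866130
step 1: c = 0.767959, f(c) = 0.060422 > 0 → new bracket [0.767959, 1.310000]
step 2: c = 0.803306, f(c) = 0.005095 > 0 → new bracket [0.803306, 1.310000]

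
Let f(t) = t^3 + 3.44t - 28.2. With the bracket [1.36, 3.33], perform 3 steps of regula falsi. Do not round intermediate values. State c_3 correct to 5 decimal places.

2.65785

f(1.360000) = -21.006144, f(3.330000) = 20.181237
step 1: c = 2.364728, f(c) = -6.841928 < 0 → new bracket [2.364728, 3.330000]
step 2: c = 2.609123, f(c) = -1.462962 < 0 → new bracket [2.609123, 3.330000]
step 3: c = 2.657848, f(c) = -0.281557 < 0 → new bracket [2.657848, 3.330000]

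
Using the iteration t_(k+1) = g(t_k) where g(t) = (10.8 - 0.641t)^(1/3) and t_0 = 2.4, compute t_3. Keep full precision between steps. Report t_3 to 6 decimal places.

2.113788

t_1 = g(2.400000) = 2.100045
t_2 = g(2.100045) = 2.114478
t_3 = g(2.114478) = 2.113788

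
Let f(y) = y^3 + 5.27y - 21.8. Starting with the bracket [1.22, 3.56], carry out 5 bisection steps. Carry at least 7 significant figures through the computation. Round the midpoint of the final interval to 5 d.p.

f(1.220000) = -13.554752, f(3.560000) = 42.079216 (opposite signs)
step 1: m = 2.390000, f(m) = 4.447219 > 0 → root in [1.220000, 2.390000]
step 2: m = 1.805000, f(m) = -6.406915 < 0 → root in [1.805000, 2.390000]
step 3: m = 2.097500, f(m) = -1.518211 < 0 → root in [2.097500, 2.390000]
step 4: m = 2.243750, f(m) = 1.320529 > 0 → root in [2.097500, 2.243750]
step 5: m = 2.170625, f(m) = -0.133662 < 0 → root in [2.170625, 2.243750]
Midpoint of [2.170625, 2.243750] = 2.207188

2.20719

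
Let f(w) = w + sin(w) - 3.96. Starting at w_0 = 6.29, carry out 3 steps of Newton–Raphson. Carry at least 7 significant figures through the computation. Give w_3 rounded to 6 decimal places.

4.935319

f'(w) = 1 + cos(w)
w_0 = 6.290000: f = 2.336815, f' = 1.999977 → w_1 = 6.290000 - (2.336815)/(1.999977) = 5.121579
w_1 = 5.121579: f = 0.244136, f' = 1.397866 → w_2 = 5.121579 - (0.244136)/(1.397866) = 4.946930
w_2 = 4.946930: f = 0.014309, f' = 1.232397 → w_3 = 4.946930 - (0.014309)/(1.232397) = 4.935319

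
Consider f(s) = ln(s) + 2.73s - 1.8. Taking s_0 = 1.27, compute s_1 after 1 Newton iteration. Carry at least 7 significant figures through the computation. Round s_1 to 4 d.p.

f'(s) = 1/s + 2.73
s_0 = 1.270000: f = 1.906117, f' = 3.517402 → s_1 = 1.270000 - (1.906117)/(3.517402) = 0.728089

0.7281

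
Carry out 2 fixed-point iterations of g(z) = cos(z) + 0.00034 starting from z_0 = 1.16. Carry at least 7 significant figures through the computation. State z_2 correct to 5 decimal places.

z_1 = g(1.160000) = 0.399680
z_2 = g(0.399680) = 0.921526

0.92153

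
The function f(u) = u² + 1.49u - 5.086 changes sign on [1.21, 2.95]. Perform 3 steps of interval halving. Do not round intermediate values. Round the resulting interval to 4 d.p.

[1.4275, 1.6450]

f(1.210000) = -1.819000, f(2.950000) = 8.012000 (opposite signs)
step 1: m = 2.080000, f(m) = 2.339600 > 0 → root in [1.210000, 2.080000]
step 2: m = 1.645000, f(m) = 0.071075 > 0 → root in [1.210000, 1.645000]
step 3: m = 1.427500, f(m) = -0.921269 < 0 → root in [1.427500, 1.645000]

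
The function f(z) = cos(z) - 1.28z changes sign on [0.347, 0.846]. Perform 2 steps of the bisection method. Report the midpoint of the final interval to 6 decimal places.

f(0.347000) = 0.496237, f(0.846000) = -0.419897 (opposite signs)
step 1: m = 0.596500, f(m) = 0.063787 > 0 → root in [0.596500, 0.846000]
step 2: m = 0.721250, f(m) = -0.172219 < 0 → root in [0.596500, 0.721250]
Midpoint of [0.596500, 0.721250] = 0.658875

0.658875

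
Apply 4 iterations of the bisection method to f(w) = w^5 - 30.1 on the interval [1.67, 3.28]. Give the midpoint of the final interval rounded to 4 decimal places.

2.0222

f(1.670000) = -17.110801, f(3.280000) = 349.537599 (opposite signs)
step 1: m = 2.475000, f(m) = 62.770122 > 0 → root in [1.670000, 2.475000]
step 2: m = 2.072500, f(m) = 8.136021 > 0 → root in [1.670000, 2.072500]
step 3: m = 1.871250, f(m) = -7.156532 < 0 → root in [1.871250, 2.072500]
step 4: m = 1.971875, f(m) = -0.287602 < 0 → root in [1.971875, 2.072500]
Midpoint of [1.971875, 2.072500] = 2.022187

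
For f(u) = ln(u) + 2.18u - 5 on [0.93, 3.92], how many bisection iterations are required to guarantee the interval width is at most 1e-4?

Initial width b − a = 3.92 − 0.93 = 2.990000.
After n steps the width is (b−a)/2^n; need (b−a)/2^n ≤ 1e-4.
So n ≥ log₂(2.990000/1e-4) = log₂(29900.0000) ≈ 14.8679.
Hence n = 15.

15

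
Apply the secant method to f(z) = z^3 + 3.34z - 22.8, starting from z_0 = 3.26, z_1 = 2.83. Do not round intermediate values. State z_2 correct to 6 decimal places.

2.531388

Secant update: z_(k+1) = z_k − f(z_k)·(z_k − z_(k-1))/(f(z_k) − f(z_(k-1))).
f(z_0) = 22.734376, f(z_1) = 9.317387
z_2 = 2.830000 - (9.317387)·(2.830000 - 3.260000)/(9.317387 - (22.734376)) = 2.531388; f(z_2) = 1.875777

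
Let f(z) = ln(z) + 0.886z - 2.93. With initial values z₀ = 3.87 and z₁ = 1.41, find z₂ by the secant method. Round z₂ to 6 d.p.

2.441407

f(z_0) = 1.852075, f(z_1) = -1.337150
z_2 = 1.410000 - (-1.337150)·(1.410000 - 3.870000)/(-1.337150 - (1.852075)) = 2.441407; f(z_2) = 0.125661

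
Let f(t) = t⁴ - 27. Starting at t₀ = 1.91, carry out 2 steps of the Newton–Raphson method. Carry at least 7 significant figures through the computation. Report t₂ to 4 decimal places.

2.2885

Newton update: t ← t − f(t)/f'(t).
f'(t) = 4t³
t_0 = 1.910000: f = -13.691366, f' = 27.871484 → t_1 = 1.910000 - (-13.691366)/(27.871484) = 2.401232
t_1 = 2.401232: f = 6.245780, f' = 55.381203 → t_2 = 2.401232 - (6.245780)/(55.381203) = 2.288454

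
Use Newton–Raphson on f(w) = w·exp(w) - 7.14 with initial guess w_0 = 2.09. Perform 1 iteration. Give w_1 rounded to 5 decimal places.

1.69943

f'(w) = (w + 1)·exp(w)
w_0 = 2.090000: f = 9.757473, f' = 24.982388 → w_1 = 2.090000 - (9.757473)/(24.982388) = 1.699426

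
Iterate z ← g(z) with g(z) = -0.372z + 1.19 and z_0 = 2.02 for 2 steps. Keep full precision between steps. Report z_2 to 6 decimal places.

1.026856

z_1 = g(2.020000) = 0.438560
z_2 = g(0.438560) = 1.026856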